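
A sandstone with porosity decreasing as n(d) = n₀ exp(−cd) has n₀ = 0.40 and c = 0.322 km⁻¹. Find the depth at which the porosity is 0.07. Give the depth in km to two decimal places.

5.41 km

Invert Athy's law: d = ln(n₀/n) / c
d = ln(0.4/0.07) / 0.322 = ln(5.714) / 0.322 = 1.7430 / 0.322 = 5.413 km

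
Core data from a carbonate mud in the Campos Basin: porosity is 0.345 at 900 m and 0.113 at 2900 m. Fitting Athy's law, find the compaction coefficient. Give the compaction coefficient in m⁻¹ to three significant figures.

0.000558 m⁻¹

Working in km (1 km = 1000 m; c in km⁻¹ = c in m⁻¹ × 1000):
Athy: n(z) = n₀ e^(−cz) ⇒ n₁/n₂ = e^{c(z₂−z₁)} ⇒ c = ln(n₁/n₂)/(z₂−z₁)
c = ln(0.345/0.113) / (2.9 − 0.9) = ln(3.053) / 2 = 1.1162 / 2 = 0.5581 km⁻¹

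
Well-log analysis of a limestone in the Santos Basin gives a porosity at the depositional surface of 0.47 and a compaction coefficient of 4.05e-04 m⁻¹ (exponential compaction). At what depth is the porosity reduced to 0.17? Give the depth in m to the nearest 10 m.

2510 m

Working in km (1 km = 1000 m; β in km⁻¹ = β in m⁻¹ × 1000):
Invert Athy's law: z = ln(phi₀/phi) / β
z = ln(0.47/0.17) / 0.405 = ln(2.765) / 0.405 = 1.0169 / 0.405 = 2.511 km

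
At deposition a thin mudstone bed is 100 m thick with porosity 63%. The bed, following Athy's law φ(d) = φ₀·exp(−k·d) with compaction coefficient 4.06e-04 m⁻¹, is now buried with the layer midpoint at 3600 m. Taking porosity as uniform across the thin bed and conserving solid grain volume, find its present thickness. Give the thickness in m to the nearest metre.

43 m

Working in km (1 km = 1000 m; k in km⁻¹ = k in m⁻¹ × 1000):
Porosity at 3.6 km: φ = 0.63·exp(−0.406×3.6) = 0.1461
Solid-volume conservation: h(1−φ) = h₀(1−φ₀) ⇒ h = h₀·(1−φ₀)/(1−φ)
h = 0.1 × (1 − 0.63)/(1 − 0.1461) = 0.1 × 0.4333 = 0.0433 km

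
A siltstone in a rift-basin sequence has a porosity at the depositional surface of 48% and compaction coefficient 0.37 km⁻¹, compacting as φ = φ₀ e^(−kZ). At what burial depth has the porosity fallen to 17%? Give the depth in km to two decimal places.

Invert Athy's law: Z = ln(φ₀/φ) / k
Z = ln(0.48/0.17) / 0.37 = ln(2.824) / 0.37 = 1.0380 / 0.37 = 2.805 km

2.81 km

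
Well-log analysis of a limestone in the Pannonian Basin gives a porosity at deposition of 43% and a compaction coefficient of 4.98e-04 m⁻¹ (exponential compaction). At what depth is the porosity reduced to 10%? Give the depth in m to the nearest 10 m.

2930 m

Working in km (1 km = 1000 m; c in km⁻¹ = c in m⁻¹ × 1000):
Invert Athy's law: z = ln(phi₀/phi) / c
z = ln(0.43/0.1) / 0.498 = ln(4.3) / 0.498 = 1.4586 / 0.498 = 2.929 km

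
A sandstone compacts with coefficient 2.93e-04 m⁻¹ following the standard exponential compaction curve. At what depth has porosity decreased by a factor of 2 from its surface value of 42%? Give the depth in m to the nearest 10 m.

2370 m

Working in km (1 km = 1000 m; c in km⁻¹ = c in m⁻¹ × 1000):
phi/phi₀ = 1/2 ⇒ exp(−c·d) = 1/2 ⇒ d = ln(2) / c
d = 0.6931 / 0.293 = 2.366 km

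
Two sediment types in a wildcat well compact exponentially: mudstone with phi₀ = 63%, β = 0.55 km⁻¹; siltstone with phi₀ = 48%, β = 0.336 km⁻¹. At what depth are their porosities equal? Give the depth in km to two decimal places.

Set phi₀ₐ e^(−βₐZ) = phi₀ᵦ e^(−βᵦZ) ⇒ ln(phi₀ₐ/phi₀ᵦ) = (βₐ − βᵦ)·Z
Z = ln(0.63/0.48) / (0.55 − 0.336) = 0.2719 / 0.214 = 1.271 km

1.27 km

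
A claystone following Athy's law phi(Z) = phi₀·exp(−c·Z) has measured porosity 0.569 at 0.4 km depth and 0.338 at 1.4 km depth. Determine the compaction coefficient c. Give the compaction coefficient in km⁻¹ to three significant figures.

Athy: phi(Z) = phi₀ e^(−cZ) ⇒ phi₁/phi₂ = e^{c(Z₂−Z₁)} ⇒ c = ln(phi₁/phi₂)/(Z₂−Z₁)
c = ln(0.569/0.338) / (1.4 − 0.4) = ln(1.683) / 1 = 0.5208 / 1 = 0.5208 km⁻¹

0.521 km⁻¹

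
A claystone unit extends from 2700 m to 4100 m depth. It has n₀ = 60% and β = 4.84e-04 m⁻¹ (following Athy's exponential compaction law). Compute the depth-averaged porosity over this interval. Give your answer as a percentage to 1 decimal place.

Working in km (1 km = 1000 m; β in km⁻¹ = β in m⁻¹ × 1000):
⟨n⟩ = (1/(d₂−d₁)) ∫ n₀ e^(−βd) dd = n₀·(e^(−β·d₁) − e^(−β·d₂)) / (β·(d₂−d₁))
e^(−0.484×2.7) = 0.2707; e^(−0.484×4.1) = 0.1375
⟨n⟩ = 0.6 × (0.2707 − 0.1375) / (0.484 × 1.4) = 0.6 × 0.1966 = 0.1180

11.8%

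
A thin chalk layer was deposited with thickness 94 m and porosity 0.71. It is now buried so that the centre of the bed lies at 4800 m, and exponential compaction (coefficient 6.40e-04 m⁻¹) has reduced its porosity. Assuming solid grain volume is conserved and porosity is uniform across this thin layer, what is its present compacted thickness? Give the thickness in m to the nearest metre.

Working in km (1 km = 1000 m; β in km⁻¹ = β in m⁻¹ × 1000):
Porosity at 4.8 km: phi = 0.71·exp(−0.64×4.8) = 0.0329
Solid-volume conservation: h(1−phi) = h₀(1−phi₀) ⇒ h = h₀·(1−phi₀)/(1−phi)
h = 0.094 × (1 − 0.71)/(1 − 0.0329) = 0.094 × 0.2999 = 0.0282 km

28 m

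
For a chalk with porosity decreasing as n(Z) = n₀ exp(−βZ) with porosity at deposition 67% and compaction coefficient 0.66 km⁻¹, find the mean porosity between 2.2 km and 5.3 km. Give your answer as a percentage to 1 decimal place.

⟨n⟩ = (1/(Z₂−Z₁)) ∫ n₀ e^(−βZ) dZ = n₀·(e^(−β·Z₁) − e^(−β·Z₂)) / (β·(Z₂−Z₁))
e^(−0.66×2.2) = 0.2341; e^(−0.66×5.3) = 0.0303
⟨n⟩ = 0.67 × (0.2341 − 0.0303) / (0.66 × 3.1) = 0.67 × 0.0996 = 0.0668

6.7%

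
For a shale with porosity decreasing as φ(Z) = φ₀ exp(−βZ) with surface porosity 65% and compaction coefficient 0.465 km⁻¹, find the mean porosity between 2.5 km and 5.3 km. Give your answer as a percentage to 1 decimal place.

11.4%

⟨φ⟩ = (1/(Z₂−Z₁)) ∫ φ₀ e^(−βZ) dZ = φ₀·(e^(−β·Z₁) − e^(−β·Z₂)) / (β·(Z₂−Z₁))
e^(−0.465×2.5) = 0.3127; e^(−0.465×5.3) = 0.0851
⟨φ⟩ = 0.65 × (0.3127 − 0.0851) / (0.465 × 2.8) = 0.65 × 0.1748 = 0.1137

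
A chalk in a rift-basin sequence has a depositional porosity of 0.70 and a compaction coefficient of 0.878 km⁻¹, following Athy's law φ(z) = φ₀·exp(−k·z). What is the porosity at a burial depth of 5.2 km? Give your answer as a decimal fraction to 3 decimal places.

φ = φ₀·exp(−k·z) = 0.7 × exp(−0.878 × 5.2) = 0.7 × exp(−4.566)
  = 0.7 × 0.0104 = 0.0073

0.007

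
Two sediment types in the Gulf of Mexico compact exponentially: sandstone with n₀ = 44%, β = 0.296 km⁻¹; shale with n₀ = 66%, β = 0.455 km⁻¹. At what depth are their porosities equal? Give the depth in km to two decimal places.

2.55 km

Set n₀ₐ e^(−βₐZ) = n₀ᵦ e^(−βᵦZ) ⇒ ln(n₀ₐ/n₀ᵦ) = (βₐ − βᵦ)·Z
Z = ln(0.44/0.66) / (0.296 − 0.455) = -0.4055 / -0.159 = 2.550 km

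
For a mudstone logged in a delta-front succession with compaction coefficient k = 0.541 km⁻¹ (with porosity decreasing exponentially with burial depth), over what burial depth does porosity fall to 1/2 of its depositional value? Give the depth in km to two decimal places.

1.28 km

phi/phi₀ = 1/2 ⇒ exp(−k·d) = 1/2 ⇒ d = ln(2) / k
d = 0.6931 / 0.541 = 1.281 km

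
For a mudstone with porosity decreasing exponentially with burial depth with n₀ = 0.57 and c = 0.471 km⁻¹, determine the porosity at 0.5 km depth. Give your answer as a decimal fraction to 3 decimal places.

n = n₀·exp(−c·z) = 0.57 × exp(−0.471 × 0.5) = 0.57 × exp(−0.2355)
  = 0.57 × 0.7902 = 0.4504

0.450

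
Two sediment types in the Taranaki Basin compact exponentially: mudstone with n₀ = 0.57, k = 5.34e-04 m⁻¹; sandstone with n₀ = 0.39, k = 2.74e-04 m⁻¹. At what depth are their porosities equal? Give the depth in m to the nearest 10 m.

1460 m

Working in km (1 km = 1000 m; k in km⁻¹ = k in m⁻¹ × 1000):
Set n₀ₐ e^(−kₐd) = n₀ᵦ e^(−kᵦd) ⇒ ln(n₀ₐ/n₀ᵦ) = (kₐ − kᵦ)·d
d = ln(0.57/0.39) / (0.534 − 0.274) = 0.3795 / 0.26 = 1.460 km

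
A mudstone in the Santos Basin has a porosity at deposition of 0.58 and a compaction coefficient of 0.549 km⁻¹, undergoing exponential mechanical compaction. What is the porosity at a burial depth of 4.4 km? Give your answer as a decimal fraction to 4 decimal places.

0.0518

n = n₀·exp(−k·z) = 0.58 × exp(−0.549 × 4.4) = 0.58 × exp(−2.416)
  = 0.58 × 0.0893 = 0.0518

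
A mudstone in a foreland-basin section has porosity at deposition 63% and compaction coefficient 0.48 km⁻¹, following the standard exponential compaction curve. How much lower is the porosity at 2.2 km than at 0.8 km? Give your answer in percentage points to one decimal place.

n(0.8) = 0.63·e^(−0.48×0.8) = 0.4291
n(2.2) = 0.63·e^(−0.48×2.2) = 0.2191
Δn = 0.4291 − 0.2191 = 0.2100

21.0 percentage points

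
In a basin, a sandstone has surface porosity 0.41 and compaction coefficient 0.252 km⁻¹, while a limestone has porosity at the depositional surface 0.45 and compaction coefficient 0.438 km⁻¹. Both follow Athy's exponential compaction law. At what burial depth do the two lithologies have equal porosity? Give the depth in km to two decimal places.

Set φ₀ₐ e^(−βₐZ) = φ₀ᵦ e^(−βᵦZ) ⇒ ln(φ₀ₐ/φ₀ᵦ) = (βₐ − βᵦ)·Z
Z = ln(0.41/0.45) / (0.252 − 0.438) = -0.0931 / -0.186 = 0.500 km

0.50 km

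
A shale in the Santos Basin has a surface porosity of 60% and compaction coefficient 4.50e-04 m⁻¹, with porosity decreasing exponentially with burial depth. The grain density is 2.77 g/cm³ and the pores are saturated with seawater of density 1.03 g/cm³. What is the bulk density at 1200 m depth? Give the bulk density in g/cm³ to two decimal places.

2.16 g/cm³

Working in km (1 km = 1000 m; β in km⁻¹ = β in m⁻¹ × 1000):
Porosity at depth: n = 0.6·exp(−0.45×1.2) = 0.6×0.5827 = 0.3496
Bulk density: ρ_b = (1−n)ρ_g + n·ρ_f = 0.6504×2.77 + 0.3496×1.03
       = 1.801 + 0.360 = 2.162 g/cm³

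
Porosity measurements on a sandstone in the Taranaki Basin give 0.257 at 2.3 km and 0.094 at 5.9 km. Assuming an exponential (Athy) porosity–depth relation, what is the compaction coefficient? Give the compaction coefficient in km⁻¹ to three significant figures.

0.279 km⁻¹

Athy: phi(d) = phi₀ e^(−cd) ⇒ phi₁/phi₂ = e^{c(d₂−d₁)} ⇒ c = ln(phi₁/phi₂)/(d₂−d₁)
c = ln(0.257/0.094) / (5.9 − 2.3) = ln(2.734) / 3.6 = 1.0058 / 3.6 = 0.2794 km⁻¹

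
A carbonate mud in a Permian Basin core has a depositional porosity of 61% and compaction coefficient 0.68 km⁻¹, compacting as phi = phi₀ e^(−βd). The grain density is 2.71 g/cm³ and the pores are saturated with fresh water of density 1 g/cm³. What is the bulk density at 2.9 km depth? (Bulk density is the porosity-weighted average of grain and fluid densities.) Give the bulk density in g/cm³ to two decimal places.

2.56 g/cm³

Porosity at depth: phi = 0.61·exp(−0.68×2.9) = 0.61×0.1392 = 0.0849
Bulk density: ρ_b = (1−phi)ρ_g + phi·ρ_f = 0.9151×2.71 + 0.0849×1
       = 2.480 + 0.085 = 2.565 g/cm³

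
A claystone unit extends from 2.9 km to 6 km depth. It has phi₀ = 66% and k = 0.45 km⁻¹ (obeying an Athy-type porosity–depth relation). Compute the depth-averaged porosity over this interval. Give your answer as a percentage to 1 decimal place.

9.7%

⟨phi⟩ = (1/(Z₂−Z₁)) ∫ phi₀ e^(−kZ) dZ = phi₀·(e^(−k·Z₁) − e^(−k·Z₂)) / (k·(Z₂−Z₁))
e^(−0.45×2.9) = 0.2712; e^(−0.45×6) = 0.0672
⟨phi⟩ = 0.66 × (0.2712 − 0.0672) / (0.45 × 3.1) = 0.66 × 0.1462 = 0.0965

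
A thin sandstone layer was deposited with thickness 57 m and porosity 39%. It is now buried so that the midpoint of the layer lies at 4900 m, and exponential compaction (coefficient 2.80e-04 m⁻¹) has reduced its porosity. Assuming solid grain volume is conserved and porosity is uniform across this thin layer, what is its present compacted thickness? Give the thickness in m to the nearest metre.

39 m

Working in km (1 km = 1000 m; k in km⁻¹ = k in m⁻¹ × 1000):
Porosity at 4.9 km: φ = 0.39·exp(−0.28×4.9) = 0.0989
Solid-volume conservation: h(1−φ) = h₀(1−φ₀) ⇒ h = h₀·(1−φ₀)/(1−φ)
h = 0.057 × (1 − 0.39)/(1 − 0.0989) = 0.057 × 0.6770 = 0.0386 km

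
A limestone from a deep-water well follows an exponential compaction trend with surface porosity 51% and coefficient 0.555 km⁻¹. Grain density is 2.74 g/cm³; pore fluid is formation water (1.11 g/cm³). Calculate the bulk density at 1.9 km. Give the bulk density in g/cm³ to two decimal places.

2.45 g/cm³

Porosity at depth: n = 0.51·exp(−0.555×1.9) = 0.51×0.3484 = 0.1777
Bulk density: ρ_b = (1−n)ρ_g + n·ρ_f = 0.8223×2.74 + 0.1777×1.11
       = 2.253 + 0.197 = 2.450 g/cm³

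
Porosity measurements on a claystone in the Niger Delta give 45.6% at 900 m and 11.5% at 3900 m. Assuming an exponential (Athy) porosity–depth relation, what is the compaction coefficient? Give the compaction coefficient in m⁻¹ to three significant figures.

Working in km (1 km = 1000 m; k in km⁻¹ = k in m⁻¹ × 1000):
Athy: φ(d) = φ₀ e^(−kd) ⇒ φ₁/φ₂ = e^{k(d₂−d₁)} ⇒ k = ln(φ₁/φ₂)/(d₂−d₁)
k = ln(0.456/0.115) / (3.9 − 0.9) = ln(3.965) / 3 = 1.3776 / 3 = 0.4592 km⁻¹

0.000459 m⁻¹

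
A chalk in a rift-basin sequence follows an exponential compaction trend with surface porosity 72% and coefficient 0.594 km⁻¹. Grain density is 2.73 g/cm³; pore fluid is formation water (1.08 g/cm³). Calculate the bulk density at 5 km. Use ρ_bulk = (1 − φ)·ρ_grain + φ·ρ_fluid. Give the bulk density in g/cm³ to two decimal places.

2.67 g/cm³

Porosity at depth: phi = 0.72·exp(−0.594×5) = 0.72×0.0513 = 0.0369
Bulk density: ρ_b = (1−phi)ρ_g + phi·ρ_f = 0.9631×2.73 + 0.0369×1.08
       = 2.629 + 0.040 = 2.669 g/cm³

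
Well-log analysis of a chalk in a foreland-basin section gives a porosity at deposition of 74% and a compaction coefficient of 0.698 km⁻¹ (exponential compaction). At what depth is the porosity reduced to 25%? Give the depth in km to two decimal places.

1.55 km

Invert Athy's law: z = ln(φ₀/φ) / β
z = ln(0.74/0.25) / 0.698 = ln(2.96) / 0.698 = 1.0852 / 0.698 = 1.555 km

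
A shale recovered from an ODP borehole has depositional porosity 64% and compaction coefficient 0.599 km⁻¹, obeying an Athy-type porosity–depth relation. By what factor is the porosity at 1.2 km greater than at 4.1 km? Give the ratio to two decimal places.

5.68

φ(d₁)/φ(d₂) = e^(−β·d₁)/e^(−β·d₂) = e^{β(d₂−d₁)}
= exp(0.599 × 2.9) = exp(1.737) = 5.6808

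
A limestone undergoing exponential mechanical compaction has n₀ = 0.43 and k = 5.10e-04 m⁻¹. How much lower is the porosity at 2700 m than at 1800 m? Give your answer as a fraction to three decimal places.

0.063

Working in km (1 km = 1000 m; k in km⁻¹ = k in m⁻¹ × 1000):
n(1.8) = 0.43·e^(−0.51×1.8) = 0.1717
n(2.7) = 0.43·e^(−0.51×2.7) = 0.1085
Δn = 0.1717 − 0.1085 = 0.0632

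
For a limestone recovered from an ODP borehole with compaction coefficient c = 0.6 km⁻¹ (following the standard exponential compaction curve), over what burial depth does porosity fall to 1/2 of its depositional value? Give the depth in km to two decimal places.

1.16 km

φ/φ₀ = 1/2 ⇒ exp(−c·z) = 1/2 ⇒ z = ln(2) / c
z = 0.6931 / 0.6 = 1.155 km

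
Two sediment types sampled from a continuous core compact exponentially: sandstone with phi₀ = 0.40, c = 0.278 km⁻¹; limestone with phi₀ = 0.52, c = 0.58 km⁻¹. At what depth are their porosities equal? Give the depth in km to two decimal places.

0.87 km

Set phi₀ₐ e^(−cₐZ) = phi₀ᵦ e^(−cᵦZ) ⇒ ln(phi₀ₐ/phi₀ᵦ) = (cₐ − cᵦ)·Z
Z = ln(0.4/0.52) / (0.278 − 0.58) = -0.2624 / -0.302 = 0.869 km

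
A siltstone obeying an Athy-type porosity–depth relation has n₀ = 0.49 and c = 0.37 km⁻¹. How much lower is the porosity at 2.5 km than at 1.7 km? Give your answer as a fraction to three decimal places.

0.067

n(1.7) = 0.49·e^(−0.37×1.7) = 0.2612
n(2.5) = 0.49·e^(−0.37×2.5) = 0.1943
Δn = 0.2612 − 0.1943 = 0.0669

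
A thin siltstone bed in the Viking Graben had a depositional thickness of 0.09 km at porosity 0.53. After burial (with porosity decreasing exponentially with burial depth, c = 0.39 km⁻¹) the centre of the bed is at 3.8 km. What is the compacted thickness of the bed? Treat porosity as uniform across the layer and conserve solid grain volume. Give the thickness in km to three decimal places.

0.048 km

Porosity at 3.8 km: phi = 0.53·exp(−0.39×3.8) = 0.1204
Solid-volume conservation: h(1−phi) = h₀(1−phi₀) ⇒ h = h₀·(1−phi₀)/(1−phi)
h = 0.09 × (1 − 0.53)/(1 − 0.1204) = 0.09 × 0.5343 = 0.0481 km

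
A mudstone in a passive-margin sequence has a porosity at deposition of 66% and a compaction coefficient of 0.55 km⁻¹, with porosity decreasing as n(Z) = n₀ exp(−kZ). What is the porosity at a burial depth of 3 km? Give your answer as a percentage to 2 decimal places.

12.68%

n = n₀·exp(−k·Z) = 0.66 × exp(−0.55 × 3) = 0.66 × exp(−1.65)
  = 0.66 × 0.1920 = 0.1268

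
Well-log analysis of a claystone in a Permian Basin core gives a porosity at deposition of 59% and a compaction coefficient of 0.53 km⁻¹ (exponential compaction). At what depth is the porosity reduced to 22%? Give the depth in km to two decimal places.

1.86 km

Invert Athy's law: z = ln(n₀/n) / k
z = ln(0.59/0.22) / 0.53 = ln(2.682) / 0.53 = 0.9865 / 0.53 = 1.861 km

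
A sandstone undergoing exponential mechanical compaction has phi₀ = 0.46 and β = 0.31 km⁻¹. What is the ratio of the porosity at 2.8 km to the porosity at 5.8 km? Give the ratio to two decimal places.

phi(z₁)/phi(z₂) = e^(−β·z₁)/e^(−β·z₂) = e^{β(z₂−z₁)}
= exp(0.31 × 3) = exp(0.93) = 2.5345

2.53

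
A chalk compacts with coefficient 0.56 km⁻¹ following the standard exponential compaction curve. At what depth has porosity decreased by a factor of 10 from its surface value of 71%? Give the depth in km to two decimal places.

φ/φ₀ = 1/10 ⇒ exp(−c·Z) = 1/10 ⇒ Z = ln(10) / c
Z = 2.3026 / 0.56 = 4.112 km

4.11 km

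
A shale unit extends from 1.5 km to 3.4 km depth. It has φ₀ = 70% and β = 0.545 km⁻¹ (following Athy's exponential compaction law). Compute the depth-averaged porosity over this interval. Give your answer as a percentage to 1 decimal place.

19.3%

⟨φ⟩ = (1/(d₂−d₁)) ∫ φ₀ e^(−βd) dd = φ₀·(e^(−β·d₁) − e^(−β·d₂)) / (β·(d₂−d₁))
e^(−0.545×1.5) = 0.4415; e^(−0.545×3.4) = 0.1568
⟨φ⟩ = 0.7 × (0.4415 − 0.1568) / (0.545 × 1.9) = 0.7 × 0.2750 = 0.1925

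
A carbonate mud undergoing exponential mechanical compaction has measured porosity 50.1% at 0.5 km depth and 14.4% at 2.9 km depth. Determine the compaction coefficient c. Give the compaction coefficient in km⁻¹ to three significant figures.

Athy: φ(Z) = φ₀ e^(−cZ) ⇒ φ₁/φ₂ = e^{c(Z₂−Z₁)} ⇒ c = ln(φ₁/φ₂)/(Z₂−Z₁)
c = ln(0.501/0.144) / (2.9 − 0.5) = ln(3.479) / 2.4 = 1.2468 / 2.4 = 0.5195 km⁻¹

0.519 km⁻¹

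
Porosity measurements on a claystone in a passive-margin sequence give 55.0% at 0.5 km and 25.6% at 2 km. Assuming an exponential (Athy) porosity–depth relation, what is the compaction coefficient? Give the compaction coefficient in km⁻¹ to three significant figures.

0.510 km⁻¹

Athy: phi(z) = phi₀ e^(−cz) ⇒ phi₁/phi₂ = e^{c(z₂−z₁)} ⇒ c = ln(phi₁/phi₂)/(z₂−z₁)
c = ln(0.55/0.256) / (2 − 0.5) = ln(2.148) / 1.5 = 0.7647 / 1.5 = 0.5098 km⁻¹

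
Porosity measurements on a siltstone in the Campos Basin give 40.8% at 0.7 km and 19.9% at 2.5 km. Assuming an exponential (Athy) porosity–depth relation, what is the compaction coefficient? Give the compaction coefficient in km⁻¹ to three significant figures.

Athy: φ(z) = φ₀ e^(−βz) ⇒ φ₁/φ₂ = e^{β(z₂−z₁)} ⇒ β = ln(φ₁/φ₂)/(z₂−z₁)
β = ln(0.408/0.199) / (2.5 − 0.7) = ln(2.05) / 1.8 = 0.7180 / 1.8 = 0.3989 km⁻¹

0.399 km⁻¹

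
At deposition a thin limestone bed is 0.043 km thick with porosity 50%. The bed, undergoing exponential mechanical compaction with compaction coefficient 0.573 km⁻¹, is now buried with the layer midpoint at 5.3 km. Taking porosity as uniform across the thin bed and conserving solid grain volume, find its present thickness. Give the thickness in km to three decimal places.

Porosity at 5.3 km: n = 0.5·exp(−0.573×5.3) = 0.0240
Solid-volume conservation: h(1−n) = h₀(1−n₀) ⇒ h = h₀·(1−n₀)/(1−n)
h = 0.043 × (1 − 0.5)/(1 − 0.0240) = 0.043 × 0.5123 = 0.0220 km

0.022 km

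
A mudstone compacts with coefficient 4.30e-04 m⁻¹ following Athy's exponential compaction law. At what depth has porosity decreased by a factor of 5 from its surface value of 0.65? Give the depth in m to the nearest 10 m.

3740 m

Working in km (1 km = 1000 m; β in km⁻¹ = β in m⁻¹ × 1000):
φ/φ₀ = 1/5 ⇒ exp(−β·Z) = 1/5 ⇒ Z = ln(5) / β
Z = 1.6094 / 0.43 = 3.743 km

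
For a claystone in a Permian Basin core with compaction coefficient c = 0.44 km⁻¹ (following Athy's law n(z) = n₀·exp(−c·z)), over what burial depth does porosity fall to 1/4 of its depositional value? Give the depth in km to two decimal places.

n/n₀ = 1/4 ⇒ exp(−c·z) = 1/4 ⇒ z = ln(4) / c
z = 1.3863 / 0.44 = 3.151 km

3.15 km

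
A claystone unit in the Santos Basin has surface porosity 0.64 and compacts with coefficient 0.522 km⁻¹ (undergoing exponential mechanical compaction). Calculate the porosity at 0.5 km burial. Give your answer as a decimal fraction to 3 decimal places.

phi = phi₀·exp(−c·Z) = 0.64 × exp(−0.522 × 0.5) = 0.64 × exp(−0.261)
  = 0.64 × 0.7703 = 0.4930

0.493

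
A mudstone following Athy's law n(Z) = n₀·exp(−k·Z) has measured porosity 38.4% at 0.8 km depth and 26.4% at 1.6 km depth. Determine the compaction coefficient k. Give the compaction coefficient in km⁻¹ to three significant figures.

0.468 km⁻¹

Athy: n(Z) = n₀ e^(−kZ) ⇒ n₁/n₂ = e^{k(Z₂−Z₁)} ⇒ k = ln(n₁/n₂)/(Z₂−Z₁)
k = ln(0.384/0.264) / (1.6 − 0.8) = ln(1.455) / 0.8 = 0.3747 / 0.8 = 0.4684 km⁻¹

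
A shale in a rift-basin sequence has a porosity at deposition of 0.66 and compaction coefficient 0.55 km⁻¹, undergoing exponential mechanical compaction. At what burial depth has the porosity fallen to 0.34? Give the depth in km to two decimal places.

1.21 km

Invert Athy's law: Z = ln(φ₀/φ) / β
Z = ln(0.66/0.34) / 0.55 = ln(1.941) / 0.55 = 0.6633 / 0.55 = 1.206 km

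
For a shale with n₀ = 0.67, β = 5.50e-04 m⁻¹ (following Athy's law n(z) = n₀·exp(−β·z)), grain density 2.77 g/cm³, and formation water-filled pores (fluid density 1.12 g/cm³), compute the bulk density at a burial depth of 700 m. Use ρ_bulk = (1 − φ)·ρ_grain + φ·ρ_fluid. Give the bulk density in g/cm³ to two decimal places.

Working in km (1 km = 1000 m; β in km⁻¹ = β in m⁻¹ × 1000):
Porosity at depth: n = 0.67·exp(−0.55×0.7) = 0.67×0.6805 = 0.4559
Bulk density: ρ_b = (1−n)ρ_g + n·ρ_f = 0.5441×2.77 + 0.4559×1.12
       = 1.507 + 0.511 = 2.018 g/cm³

2.02 g/cm³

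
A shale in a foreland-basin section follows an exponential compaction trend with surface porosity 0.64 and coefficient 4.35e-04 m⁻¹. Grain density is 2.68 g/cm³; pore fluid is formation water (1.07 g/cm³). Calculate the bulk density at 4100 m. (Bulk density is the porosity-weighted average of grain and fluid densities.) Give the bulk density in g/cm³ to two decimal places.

Working in km (1 km = 1000 m; β in km⁻¹ = β in m⁻¹ × 1000):
Porosity at depth: n = 0.64·exp(−0.435×4.1) = 0.64×0.1680 = 0.1076
Bulk density: ρ_b = (1−n)ρ_g + n·ρ_f = 0.8924×2.68 + 0.1076×1.07
       = 2.392 + 0.115 = 2.507 g/cm³

2.51 g/cm³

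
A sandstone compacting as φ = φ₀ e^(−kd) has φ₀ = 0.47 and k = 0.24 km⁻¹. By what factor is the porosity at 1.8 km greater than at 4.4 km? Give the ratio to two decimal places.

φ(d₁)/φ(d₂) = e^(−k·d₁)/e^(−k·d₂) = e^{k(d₂−d₁)}
= exp(0.24 × 2.6) = exp(0.624) = 1.8664

1.87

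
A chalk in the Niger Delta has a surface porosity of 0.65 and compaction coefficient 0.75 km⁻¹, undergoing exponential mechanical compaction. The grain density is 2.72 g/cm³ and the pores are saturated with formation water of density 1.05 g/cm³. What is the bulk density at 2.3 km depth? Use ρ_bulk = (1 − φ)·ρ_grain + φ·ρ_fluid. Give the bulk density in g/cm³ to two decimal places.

Porosity at depth: n = 0.65·exp(−0.75×2.3) = 0.65×0.1782 = 0.1158
Bulk density: ρ_b = (1−n)ρ_g + n·ρ_f = 0.8842×2.72 + 0.1158×1.05
       = 2.405 + 0.122 = 2.527 g/cm³

2.53 g/cm³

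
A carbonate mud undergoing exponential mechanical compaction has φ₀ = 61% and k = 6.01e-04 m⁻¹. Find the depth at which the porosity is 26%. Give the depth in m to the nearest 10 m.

Working in km (1 km = 1000 m; k in km⁻¹ = k in m⁻¹ × 1000):
Invert Athy's law: z = ln(φ₀/φ) / k
z = ln(0.61/0.26) / 0.601 = ln(2.346) / 0.601 = 0.8528 / 0.601 = 1.419 km

1420 m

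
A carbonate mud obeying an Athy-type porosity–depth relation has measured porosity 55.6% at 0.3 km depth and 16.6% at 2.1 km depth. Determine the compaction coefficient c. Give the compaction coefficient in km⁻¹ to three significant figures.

Athy: φ(d) = φ₀ e^(−cd) ⇒ φ₁/φ₂ = e^{c(d₂−d₁)} ⇒ c = ln(φ₁/φ₂)/(d₂−d₁)
c = ln(0.556/0.166) / (2.1 − 0.3) = ln(3.349) / 1.8 = 1.2088 / 1.8 = 0.6715 km⁻¹

0.672 km⁻¹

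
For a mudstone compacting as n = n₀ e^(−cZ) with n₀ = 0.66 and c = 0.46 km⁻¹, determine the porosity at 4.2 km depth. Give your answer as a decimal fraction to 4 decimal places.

n = n₀·exp(−c·Z) = 0.66 × exp(−0.46 × 4.2) = 0.66 × exp(−1.932)
  = 0.66 × 0.1449 = 0.0956

0.0956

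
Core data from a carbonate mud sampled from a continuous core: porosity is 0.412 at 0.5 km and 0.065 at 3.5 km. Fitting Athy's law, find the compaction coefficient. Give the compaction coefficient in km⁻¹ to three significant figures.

Athy: phi(d) = phi₀ e^(−βd) ⇒ phi₁/phi₂ = e^{β(d₂−d₁)} ⇒ β = ln(phi₁/phi₂)/(d₂−d₁)
β = ln(0.412/0.065) / (3.5 − 0.5) = ln(6.338) / 3 = 1.8466 / 3 = 0.6155 km⁻¹

0.616 km⁻¹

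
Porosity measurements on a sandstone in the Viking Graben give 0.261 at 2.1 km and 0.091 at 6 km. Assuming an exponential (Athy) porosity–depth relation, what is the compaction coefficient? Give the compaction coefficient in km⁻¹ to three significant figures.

0.270 km⁻¹

Athy: φ(d) = φ₀ e^(−kd) ⇒ φ₁/φ₂ = e^{k(d₂−d₁)} ⇒ k = ln(φ₁/φ₂)/(d₂−d₁)
k = ln(0.261/0.091) / (6 − 2.1) = ln(2.868) / 3.9 = 1.0537 / 3.9 = 0.2702 km⁻¹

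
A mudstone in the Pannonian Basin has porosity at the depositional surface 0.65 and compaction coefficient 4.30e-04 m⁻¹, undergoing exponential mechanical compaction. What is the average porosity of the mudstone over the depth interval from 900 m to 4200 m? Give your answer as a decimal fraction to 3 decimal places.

0.236

Working in km (1 km = 1000 m; β in km⁻¹ = β in m⁻¹ × 1000):
⟨n⟩ = (1/(Z₂−Z₁)) ∫ n₀ e^(−βZ) dZ = n₀·(e^(−β·Z₁) − e^(−β·Z₂)) / (β·(Z₂−Z₁))
e^(−0.43×0.9) = 0.6791; e^(−0.43×4.2) = 0.1643
⟨n⟩ = 0.65 × (0.6791 − 0.1643) / (0.43 × 3.3) = 0.65 × 0.3628 = 0.2358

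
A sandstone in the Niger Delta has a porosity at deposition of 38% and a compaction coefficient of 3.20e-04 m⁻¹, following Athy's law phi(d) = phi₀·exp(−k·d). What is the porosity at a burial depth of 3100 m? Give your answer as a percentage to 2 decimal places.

14.09%

Working in km (1 km = 1000 m; k in km⁻¹ = k in m⁻¹ × 1000):
phi = phi₀·exp(−k·d) = 0.38 × exp(−0.32 × 3.1) = 0.38 × exp(−0.992)
  = 0.38 × 0.3708 = 0.1409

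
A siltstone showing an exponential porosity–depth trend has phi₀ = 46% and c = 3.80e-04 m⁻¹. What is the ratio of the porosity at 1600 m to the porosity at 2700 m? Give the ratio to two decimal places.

1.52

Working in km (1 km = 1000 m; c in km⁻¹ = c in m⁻¹ × 1000):
phi(z₁)/phi(z₂) = e^(−c·z₁)/e^(−c·z₂) = e^{c(z₂−z₁)}
= exp(0.38 × 1.1) = exp(0.418) = 1.5189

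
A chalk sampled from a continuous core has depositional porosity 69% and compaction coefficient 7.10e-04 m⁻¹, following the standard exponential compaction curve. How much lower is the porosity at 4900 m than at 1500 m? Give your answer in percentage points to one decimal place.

Working in km (1 km = 1000 m; β in km⁻¹ = β in m⁻¹ × 1000):
n(1.5) = 0.69·e^(−0.71×1.5) = 0.2379
n(4.9) = 0.69·e^(−0.71×4.9) = 0.0213
Δn = 0.2379 − 0.0213 = 0.2166

21.7 percentage points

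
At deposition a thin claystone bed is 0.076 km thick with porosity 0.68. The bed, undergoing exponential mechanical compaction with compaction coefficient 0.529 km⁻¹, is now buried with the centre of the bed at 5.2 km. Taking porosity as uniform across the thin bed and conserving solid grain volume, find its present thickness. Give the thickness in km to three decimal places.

0.025 km

Porosity at 5.2 km: φ = 0.68·exp(−0.529×5.2) = 0.0434
Solid-volume conservation: h(1−φ) = h₀(1−φ₀) ⇒ h = h₀·(1−φ₀)/(1−φ)
h = 0.076 × (1 − 0.68)/(1 − 0.0434) = 0.076 × 0.3345 = 0.0254 km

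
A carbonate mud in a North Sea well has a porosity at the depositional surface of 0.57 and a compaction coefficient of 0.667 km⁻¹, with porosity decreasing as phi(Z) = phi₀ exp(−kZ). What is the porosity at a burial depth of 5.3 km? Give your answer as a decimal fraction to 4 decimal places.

phi = phi₀·exp(−k·Z) = 0.57 × exp(−0.667 × 5.3) = 0.57 × exp(−3.535)
  = 0.57 × 0.0292 = 0.0166

0.0166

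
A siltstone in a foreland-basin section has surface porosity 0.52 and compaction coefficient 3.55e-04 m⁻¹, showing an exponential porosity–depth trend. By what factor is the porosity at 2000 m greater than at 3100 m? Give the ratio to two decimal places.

Working in km (1 km = 1000 m; c in km⁻¹ = c in m⁻¹ × 1000):
n(d₁)/n(d₂) = e^(−c·d₁)/e^(−c·d₂) = e^{c(d₂−d₁)}
= exp(0.355 × 1.1) = exp(0.3905) = 1.4777

1.48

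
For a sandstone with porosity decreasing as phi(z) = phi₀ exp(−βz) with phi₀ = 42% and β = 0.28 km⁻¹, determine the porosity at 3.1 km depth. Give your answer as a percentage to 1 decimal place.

phi = phi₀·exp(−β·z) = 0.42 × exp(−0.28 × 3.1) = 0.42 × exp(−0.868)
  = 0.42 × 0.4198 = 0.1763

17.6%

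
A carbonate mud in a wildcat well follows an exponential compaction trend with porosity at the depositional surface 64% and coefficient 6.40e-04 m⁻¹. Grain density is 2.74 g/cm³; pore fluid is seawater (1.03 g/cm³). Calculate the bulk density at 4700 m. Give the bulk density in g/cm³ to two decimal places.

2.69 g/cm³

Working in km (1 km = 1000 m; β in km⁻¹ = β in m⁻¹ × 1000):
Porosity at depth: phi = 0.64·exp(−0.64×4.7) = 0.64×0.0494 = 0.0316
Bulk density: ρ_b = (1−phi)ρ_g + phi·ρ_f = 0.9684×2.74 + 0.0316×1.03
       = 2.653 + 0.033 = 2.686 g/cm³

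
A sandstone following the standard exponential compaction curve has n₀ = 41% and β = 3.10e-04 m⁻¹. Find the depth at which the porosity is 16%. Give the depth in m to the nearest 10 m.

3040 m

Working in km (1 km = 1000 m; β in km⁻¹ = β in m⁻¹ × 1000):
Invert Athy's law: d = ln(n₀/n) / β
d = ln(0.41/0.16) / 0.31 = ln(2.562) / 0.31 = 0.9410 / 0.31 = 3.035 km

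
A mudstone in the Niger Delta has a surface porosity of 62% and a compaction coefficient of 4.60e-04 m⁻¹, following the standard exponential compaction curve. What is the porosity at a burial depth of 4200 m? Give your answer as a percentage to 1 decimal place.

9.0%

Working in km (1 km = 1000 m; c in km⁻¹ = c in m⁻¹ × 1000):
φ = φ₀·exp(−c·d) = 0.62 × exp(−0.46 × 4.2) = 0.62 × exp(−1.932)
  = 0.62 × 0.1449 = 0.0898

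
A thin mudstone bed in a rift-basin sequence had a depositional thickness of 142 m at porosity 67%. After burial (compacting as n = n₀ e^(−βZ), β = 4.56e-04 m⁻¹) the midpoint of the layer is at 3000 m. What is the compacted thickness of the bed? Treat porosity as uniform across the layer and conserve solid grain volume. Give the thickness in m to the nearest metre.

Working in km (1 km = 1000 m; β in km⁻¹ = β in m⁻¹ × 1000):
Porosity at 3 km: n = 0.67·exp(−0.456×3) = 0.1706
Solid-volume conservation: h(1−n) = h₀(1−n₀) ⇒ h = h₀·(1−n₀)/(1−n)
h = 0.142 × (1 − 0.67)/(1 − 0.1706) = 0.142 × 0.3979 = 0.0565 km

56 m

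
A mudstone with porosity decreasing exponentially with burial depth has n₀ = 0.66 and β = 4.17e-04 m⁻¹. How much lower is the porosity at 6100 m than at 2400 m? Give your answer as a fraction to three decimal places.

Working in km (1 km = 1000 m; β in km⁻¹ = β in m⁻¹ × 1000):
n(2.4) = 0.66·e^(−0.417×2.4) = 0.2426
n(6.1) = 0.66·e^(−0.417×6.1) = 0.0519
Δn = 0.2426 − 0.0519 = 0.1907

0.191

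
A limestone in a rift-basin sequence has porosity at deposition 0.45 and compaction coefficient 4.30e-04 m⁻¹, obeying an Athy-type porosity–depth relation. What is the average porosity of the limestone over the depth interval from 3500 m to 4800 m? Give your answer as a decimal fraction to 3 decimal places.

Working in km (1 km = 1000 m; k in km⁻¹ = k in m⁻¹ × 1000):
⟨φ⟩ = (1/(z₂−z₁)) ∫ φ₀ e^(−kz) dz = φ₀·(e^(−k·z₁) − e^(−k·z₂)) / (k·(z₂−z₁))
e^(−0.43×3.5) = 0.2220; e^(−0.43×4.8) = 0.1269
⟨φ⟩ = 0.45 × (0.2220 − 0.1269) / (0.43 × 1.3) = 0.45 × 0.1701 = 0.0765

0.077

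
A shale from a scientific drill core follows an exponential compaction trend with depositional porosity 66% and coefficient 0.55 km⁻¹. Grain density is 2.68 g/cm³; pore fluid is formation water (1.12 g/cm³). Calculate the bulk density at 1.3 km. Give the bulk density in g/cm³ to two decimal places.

Porosity at depth: φ = 0.66·exp(−0.55×1.3) = 0.66×0.4892 = 0.3229
Bulk density: ρ_b = (1−φ)ρ_g + φ·ρ_f = 0.6771×2.68 + 0.3229×1.12
       = 1.815 + 0.362 = 2.176 g/cm³

2.18 g/cm³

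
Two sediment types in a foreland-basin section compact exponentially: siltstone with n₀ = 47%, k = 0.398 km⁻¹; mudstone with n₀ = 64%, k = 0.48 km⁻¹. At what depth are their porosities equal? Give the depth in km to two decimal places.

Set n₀ₐ e^(−kₐZ) = n₀ᵦ e^(−kᵦZ) ⇒ ln(n₀ₐ/n₀ᵦ) = (kₐ − kᵦ)·Z
Z = ln(0.47/0.64) / (0.398 − 0.48) = -0.3087 / -0.082 = 3.765 km

3.77 km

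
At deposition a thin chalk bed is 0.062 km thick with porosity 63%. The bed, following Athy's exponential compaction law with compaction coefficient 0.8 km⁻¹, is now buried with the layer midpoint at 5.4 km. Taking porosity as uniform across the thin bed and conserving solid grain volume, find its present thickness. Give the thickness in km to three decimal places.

Porosity at 5.4 km: φ = 0.63·exp(−0.8×5.4) = 0.0084
Solid-volume conservation: h(1−φ) = h₀(1−φ₀) ⇒ h = h₀·(1−φ₀)/(1−φ)
h = 0.062 × (1 − 0.63)/(1 − 0.0084) = 0.062 × 0.3731 = 0.0231 km

0.023 km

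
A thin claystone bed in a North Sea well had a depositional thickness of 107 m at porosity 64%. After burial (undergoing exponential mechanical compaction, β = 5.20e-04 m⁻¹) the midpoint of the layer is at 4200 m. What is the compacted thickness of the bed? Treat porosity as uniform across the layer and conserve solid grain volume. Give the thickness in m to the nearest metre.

42 m

Working in km (1 km = 1000 m; β in km⁻¹ = β in m⁻¹ × 1000):
Porosity at 4.2 km: n = 0.64·exp(−0.52×4.2) = 0.0721
Solid-volume conservation: h(1−n) = h₀(1−n₀) ⇒ h = h₀·(1−n₀)/(1−n)
h = 0.107 × (1 − 0.64)/(1 − 0.0721) = 0.107 × 0.3880 = 0.0415 km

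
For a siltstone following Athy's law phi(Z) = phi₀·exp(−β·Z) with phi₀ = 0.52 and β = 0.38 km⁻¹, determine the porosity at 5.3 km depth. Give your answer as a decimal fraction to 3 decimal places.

0.069

phi = phi₀·exp(−β·Z) = 0.52 × exp(−0.38 × 5.3) = 0.52 × exp(−2.014)
  = 0.52 × 0.1335 = 0.0694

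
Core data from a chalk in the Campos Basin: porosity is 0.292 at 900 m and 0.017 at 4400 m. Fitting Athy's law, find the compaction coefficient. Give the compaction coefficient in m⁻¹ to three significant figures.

Working in km (1 km = 1000 m; c in km⁻¹ = c in m⁻¹ × 1000):
Athy: n(Z) = n₀ e^(−cZ) ⇒ n₁/n₂ = e^{c(Z₂−Z₁)} ⇒ c = ln(n₁/n₂)/(Z₂−Z₁)
c = ln(0.292/0.017) / (4.4 − 0.9) = ln(17.18) / 3.5 = 2.8435 / 3.5 = 0.8124 km⁻¹

0.000812 m⁻¹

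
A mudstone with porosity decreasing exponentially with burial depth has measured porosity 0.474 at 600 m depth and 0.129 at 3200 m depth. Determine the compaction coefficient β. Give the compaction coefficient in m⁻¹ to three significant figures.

0.000501 m⁻¹

Working in km (1 km = 1000 m; β in km⁻¹ = β in m⁻¹ × 1000):
Athy: φ(z) = φ₀ e^(−βz) ⇒ φ₁/φ₂ = e^{β(z₂−z₁)} ⇒ β = ln(φ₁/φ₂)/(z₂−z₁)
β = ln(0.474/0.129) / (3.2 − 0.6) = ln(3.674) / 2.6 = 1.3014 / 2.6 = 0.5005 km⁻¹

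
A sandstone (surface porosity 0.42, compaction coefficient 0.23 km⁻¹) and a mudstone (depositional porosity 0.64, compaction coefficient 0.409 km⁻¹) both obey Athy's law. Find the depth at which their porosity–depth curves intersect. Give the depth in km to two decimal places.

2.35 km

Set φ₀ₐ e^(−βₐZ) = φ₀ᵦ e^(−βᵦZ) ⇒ ln(φ₀ₐ/φ₀ᵦ) = (βₐ − βᵦ)·Z
Z = ln(0.42/0.64) / (0.23 − 0.409) = -0.4212 / -0.179 = 2.353 km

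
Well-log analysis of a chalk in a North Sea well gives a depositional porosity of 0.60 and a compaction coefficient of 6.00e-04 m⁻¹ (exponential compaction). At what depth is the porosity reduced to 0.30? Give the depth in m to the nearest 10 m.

1160 m

Working in km (1 km = 1000 m; c in km⁻¹ = c in m⁻¹ × 1000):
Invert Athy's law: z = ln(φ₀/φ) / c
z = ln(0.6/0.3) / 0.6 = ln(2) / 0.6 = 0.6931 / 0.6 = 1.155 km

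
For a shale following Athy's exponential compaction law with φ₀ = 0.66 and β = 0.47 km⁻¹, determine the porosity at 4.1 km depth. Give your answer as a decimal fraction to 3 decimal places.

φ = φ₀·exp(−β·d) = 0.66 × exp(−0.47 × 4.1) = 0.66 × exp(−1.927)
  = 0.66 × 0.1456 = 0.0961

0.096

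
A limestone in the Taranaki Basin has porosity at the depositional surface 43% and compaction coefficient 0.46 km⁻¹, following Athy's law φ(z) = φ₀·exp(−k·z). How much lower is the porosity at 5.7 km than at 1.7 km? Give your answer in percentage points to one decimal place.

16.5 percentage points

φ(1.7) = 0.43·e^(−0.46×1.7) = 0.1967
φ(5.7) = 0.43·e^(−0.46×5.7) = 0.0312
Δφ = 0.1967 − 0.0312 = 0.1655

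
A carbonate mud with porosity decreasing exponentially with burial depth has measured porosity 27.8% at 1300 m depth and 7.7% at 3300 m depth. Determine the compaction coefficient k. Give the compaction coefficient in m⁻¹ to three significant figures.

0.000642 m⁻¹

Working in km (1 km = 1000 m; k in km⁻¹ = k in m⁻¹ × 1000):
Athy: φ(z) = φ₀ e^(−kz) ⇒ φ₁/φ₂ = e^{k(z₂−z₁)} ⇒ k = ln(φ₁/φ₂)/(z₂−z₁)
k = ln(0.278/0.077) / (3.3 − 1.3) = ln(3.61) / 2 = 1.2838 / 2 = 0.6419 km⁻¹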